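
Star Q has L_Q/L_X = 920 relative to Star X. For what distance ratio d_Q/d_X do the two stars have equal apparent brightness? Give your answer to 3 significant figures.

Equal flux requires L_Q/d_Q² = L_X/d_X², so d_Q/d_X = √(L_Q/L_X)
= √(920) = 30.33.

30.3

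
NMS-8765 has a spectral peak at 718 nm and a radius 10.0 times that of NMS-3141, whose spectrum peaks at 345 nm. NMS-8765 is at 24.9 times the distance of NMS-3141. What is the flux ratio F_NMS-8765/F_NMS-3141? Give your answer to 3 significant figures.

Wien's law: T_NMS-8765/T_NMS-3141 = λ_NMS-3141/λ_NMS-8765 = 345/718 = 0.4805.
L_NMS-8765/L_NMS-3141 = (R_NMS-8765/R_NMS-3141)²(T_NMS-8765/T_NMS-3141)⁴ = (10.0)²(0.4805)⁴ = 5.331.
F_NMS-8765/F_NMS-3141 = (L_NMS-8765/L_NMS-3141)/(d_NMS-8765/d_NMS-3141)² = 5.331/(24.9)² = 0.008598.

0.00860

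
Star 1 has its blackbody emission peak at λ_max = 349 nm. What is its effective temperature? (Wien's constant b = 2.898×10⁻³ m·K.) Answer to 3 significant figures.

8.30×10^3 K

T = b/λ_max = 2.898×10⁻³ / (349×10⁻⁹) = 8304 K.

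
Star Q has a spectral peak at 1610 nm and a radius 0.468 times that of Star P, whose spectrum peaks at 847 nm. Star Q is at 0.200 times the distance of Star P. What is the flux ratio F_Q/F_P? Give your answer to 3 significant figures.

Wien's law: T_Q/T_P = λ_P/λ_Q = 847/1610 = 0.5261.
L_Q/L_P = (R_Q/R_P)²(T_Q/T_P)⁴ = (0.468)²(0.5261)⁴ = 0.01678.
F_Q/F_P = (L_Q/L_P)/(d_Q/d_P)² = 0.01678/(0.200)² = 0.4194.

0.419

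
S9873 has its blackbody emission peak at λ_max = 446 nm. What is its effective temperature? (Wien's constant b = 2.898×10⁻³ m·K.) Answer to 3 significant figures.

T = b/λ_max = 2.898×10⁻³ / (446×10⁻⁹) = 6498 K.

6.50×10^3 K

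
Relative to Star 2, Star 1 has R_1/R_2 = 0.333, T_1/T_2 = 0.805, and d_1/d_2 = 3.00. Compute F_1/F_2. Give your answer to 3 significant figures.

L_1/L_2 = (R_1/R_2)²(T_1/T_2)⁴ = (0.333)² × (0.805)⁴ = 0.04657.
F_1/F_2 = (L_1/L_2)/(d_1/d_2)² = 0.04657 / (3.00)² = 0.005174.

0.00517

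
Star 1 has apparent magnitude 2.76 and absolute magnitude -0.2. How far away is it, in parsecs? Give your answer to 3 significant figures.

m − M = 5 log₁₀(d/10 pc)
2.76 − (-0.2) = 2.96 = 5 log₁₀(d/10)
d = 10 × 10^(2.96/5) = 10 × 10^0.592 = 39.08 pc.

39.1 pc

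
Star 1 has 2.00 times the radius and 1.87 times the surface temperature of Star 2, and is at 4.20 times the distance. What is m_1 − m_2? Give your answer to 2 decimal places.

-1.11

L_1/L_2 = (2.00)²(1.87)⁴ = 48.91.
F_1/F_2 = (L_1/L_2)/(d_1/d_2)² = 48.91/17.64 = 2.773.
m_1 − m_2 = −2.5 log₁₀(2.773) = -1.11.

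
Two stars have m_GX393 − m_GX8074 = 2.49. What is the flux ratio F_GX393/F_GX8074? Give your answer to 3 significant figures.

0.101

F_GX393/F_GX8074 = 10^(−(m_GX393 − m_GX8074)/2.5) = 10^(-2.49/2.5) = 10^-0.996 = 0.1009.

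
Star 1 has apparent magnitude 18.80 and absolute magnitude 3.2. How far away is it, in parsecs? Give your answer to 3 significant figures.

m − M = 5 log₁₀(d/10 pc)
18.80 − (3.2) = 15.60 = 5 log₁₀(d/10)
d = 10 × 10^(15.60/5) = 10 × 10^3.120 = 1.318×10^4 pc.

1.32×10^4 pc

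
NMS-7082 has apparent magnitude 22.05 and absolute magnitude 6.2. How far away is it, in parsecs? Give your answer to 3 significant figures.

m − M = 5 log₁₀(d/10 pc)
22.05 − (6.2) = 15.85 = 5 log₁₀(d/10)
d = 10 × 10^(15.85/5) = 10 × 10^3.170 = 1.479×10^4 pc.

1.48×10^4 pc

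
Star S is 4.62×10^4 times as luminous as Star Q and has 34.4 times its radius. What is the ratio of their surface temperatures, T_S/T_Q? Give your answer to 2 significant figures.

L ∝ R²T⁴ gives T ∝ (L/R²)^(1/4), so
T_S/T_Q = (4.62×10^4 / 34.4²)^(1/4) = (39.04)^(1/4) = 2.500.

2.5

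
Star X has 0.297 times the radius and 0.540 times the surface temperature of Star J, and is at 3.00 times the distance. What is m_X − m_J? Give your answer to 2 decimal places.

L_X/L_J = (0.297)²(0.540)⁴ = 0.007500.
F_X/F_J = (L_X/L_J)/(d_X/d_J)² = 0.007500/9.000 = 8.334×10^-4.
m_X − m_J = −2.5 log₁₀(8.334×10^-4) = 7.70.

7.70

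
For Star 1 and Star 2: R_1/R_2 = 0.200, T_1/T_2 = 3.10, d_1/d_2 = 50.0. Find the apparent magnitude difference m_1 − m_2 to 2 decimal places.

7.08

L_1/L_2 = (0.200)²(3.10)⁴ = 3.694.
F_1/F_2 = (L_1/L_2)/(d_1/d_2)² = 3.694/2500 = 0.001478.
m_1 − m_2 = −2.5 log₁₀(0.001478) = 7.08.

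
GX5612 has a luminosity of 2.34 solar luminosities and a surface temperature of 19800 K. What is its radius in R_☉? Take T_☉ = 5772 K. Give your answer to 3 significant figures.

0.130 R_☉

R/R_☉ = √(L/L_☉) / (T/T_☉)² = √(2.34) / (3.430)²
       = 1.530 / 11.77 = 0.1300.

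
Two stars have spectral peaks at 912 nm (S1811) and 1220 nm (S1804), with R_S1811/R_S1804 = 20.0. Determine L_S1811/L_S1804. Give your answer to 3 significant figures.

1.28×10^3

Wien's law gives T ∝ 1/λ_max, so T_S1811/T_S1804 = λ_S1804/λ_S1811 = 1220/912 = 1.338.
Then L ∝ R²T⁴ gives L_S1811/L_S1804 = (20.0)² × (1.338)⁴ = 400.0 × 3.202 = 1281.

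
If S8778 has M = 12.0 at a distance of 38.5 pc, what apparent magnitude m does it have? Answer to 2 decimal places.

14.93

m = M + 5 log₁₀(d/10 pc) = 12.0 + 5 log₁₀(38.5/10)
  = 12.0 + 5 × 0.585 = 12.0 + 2.93 = 14.93.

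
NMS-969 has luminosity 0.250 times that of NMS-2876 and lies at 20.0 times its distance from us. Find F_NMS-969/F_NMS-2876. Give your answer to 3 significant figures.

F = L/(4πd²), so F_NMS-969/F_NMS-2876 = (L_NMS-969/L_NMS-2876) / (d_NMS-969/d_NMS-2876)²
= 0.250 / (20.0)² = 0.250 / 400.0 = 6.250×10^-4.

6.25×10^-4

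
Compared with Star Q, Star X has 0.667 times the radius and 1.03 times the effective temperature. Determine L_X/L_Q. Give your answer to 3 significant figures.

From the Stefan–Boltzmann law, L ∝ R²T⁴, so
L_X/L_Q = (R_X/R_Q)² (T_X/T_Q)⁴ = (0.667)² × (1.03)⁴ = 0.4449 × 1.126 = 0.5007.

0.501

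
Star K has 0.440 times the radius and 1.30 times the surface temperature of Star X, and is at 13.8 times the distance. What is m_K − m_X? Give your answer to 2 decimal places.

6.34

L_K/L_X = (0.440)²(1.30)⁴ = 0.5529.
F_K/F_X = (L_K/L_X)/(d_K/d_X)² = 0.5529/190.4 = 0.002903.
m_K − m_X = −2.5 log₁₀(0.002903) = 6.34.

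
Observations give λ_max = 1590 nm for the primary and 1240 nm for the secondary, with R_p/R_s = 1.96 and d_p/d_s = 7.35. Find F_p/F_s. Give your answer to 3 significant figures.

Wien's law: T_p/T_s = λ_s/λ_p = 1240/1590 = 0.7799.
L_p/L_s = (R_p/R_s)²(T_p/T_s)⁴ = (1.96)²(0.7799)⁴ = 1.421.
F_p/F_s = (L_p/L_s)/(d_p/d_s)² = 1.421/(7.35)² = 0.02630.

0.0263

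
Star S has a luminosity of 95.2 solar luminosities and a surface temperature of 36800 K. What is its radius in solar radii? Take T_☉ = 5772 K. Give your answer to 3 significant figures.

R/R_☉ = √(L/L_☉) / (T/T_☉)² = √(95.2) / (6.376)²
       = 9.757 / 40.65 = 0.2400.

0.240 solar radii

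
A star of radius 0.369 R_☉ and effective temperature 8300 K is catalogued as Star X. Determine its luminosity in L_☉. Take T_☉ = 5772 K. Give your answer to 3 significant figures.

0.582 L_☉

L/L_☉ = (R/R_☉)² (T/T_☉)⁴ = (0.369)² × (8300/5772)⁴
       = 0.1362 × (1.438)⁴ = 0.1362 × 4.276 = 0.5822.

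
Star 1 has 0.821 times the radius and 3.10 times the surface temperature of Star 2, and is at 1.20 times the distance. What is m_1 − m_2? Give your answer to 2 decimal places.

L_1/L_2 = (0.821)²(3.10)⁴ = 62.25.
F_1/F_2 = (L_1/L_2)/(d_1/d_2)² = 62.25/1.440 = 43.23.
m_1 − m_2 = −2.5 log₁₀(43.23) = -4.09.

-4.09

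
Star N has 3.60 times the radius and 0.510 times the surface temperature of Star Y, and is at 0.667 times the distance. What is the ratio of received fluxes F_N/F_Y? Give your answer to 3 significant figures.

L_N/L_Y = (R_N/R_Y)²(T_N/T_Y)⁴ = (3.60)² × (0.510)⁴ = 0.8768.
F_N/F_Y = (L_N/L_Y)/(d_N/d_Y)² = 0.8768 / (0.667)² = 1.971.

1.97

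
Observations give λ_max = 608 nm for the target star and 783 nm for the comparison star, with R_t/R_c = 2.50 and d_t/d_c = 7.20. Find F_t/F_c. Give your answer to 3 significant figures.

Wien's law: T_t/T_c = λ_c/λ_t = 783/608 = 1.288.
L_t/L_c = (R_t/R_c)²(T_t/T_c)⁴ = (2.50)²(1.288)⁴ = 17.19.
F_t/F_c = (L_t/L_c)/(d_t/d_c)² = 17.19/(7.20)² = 0.3316.

0.332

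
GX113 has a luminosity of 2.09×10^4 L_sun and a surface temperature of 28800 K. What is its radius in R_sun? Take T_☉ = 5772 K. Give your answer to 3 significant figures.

5.81 R_sun

R/R_☉ = √(L/L_☉) / (T/T_☉)² = √(2.09×10^4) / (4.990)²
       = 144.6 / 24.90 = 5.807.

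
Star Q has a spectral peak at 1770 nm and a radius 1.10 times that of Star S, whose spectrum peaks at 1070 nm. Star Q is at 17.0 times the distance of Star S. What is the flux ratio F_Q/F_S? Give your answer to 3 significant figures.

5.59×10^-4

Wien's law: T_Q/T_S = λ_S/λ_Q = 1070/1770 = 0.6045.
L_Q/L_S = (R_Q/R_S)²(T_Q/T_S)⁴ = (1.10)²(0.6045)⁴ = 0.1616.
F_Q/F_S = (L_Q/L_S)/(d_Q/d_S)² = 0.1616/(17.0)² = 5.592×10^-4.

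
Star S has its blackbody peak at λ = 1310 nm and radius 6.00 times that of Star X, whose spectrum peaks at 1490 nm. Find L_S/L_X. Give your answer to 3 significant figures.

Wien's law gives T ∝ 1/λ_max, so T_S/T_X = λ_X/λ_S = 1490/1310 = 1.137.
Then L ∝ R²T⁴ gives L_S/L_X = (6.00)² × (1.137)⁴ = 36.00 × 1.674 = 60.25.

60.3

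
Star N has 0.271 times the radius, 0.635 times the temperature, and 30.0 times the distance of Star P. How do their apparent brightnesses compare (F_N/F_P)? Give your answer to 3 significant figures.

L_N/L_P = (R_N/R_P)²(T_N/T_P)⁴ = (0.271)² × (0.635)⁴ = 0.01194.
F_N/F_P = (L_N/L_P)/(d_N/d_P)² = 0.01194 / (30.0)² = 1.327×10^-5.

1.33×10^-5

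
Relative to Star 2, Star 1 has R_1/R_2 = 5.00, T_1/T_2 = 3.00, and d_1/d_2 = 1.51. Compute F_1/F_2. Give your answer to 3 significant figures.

L_1/L_2 = (R_1/R_2)²(T_1/T_2)⁴ = (5.00)² × (3.00)⁴ = 2025.
F_1/F_2 = (L_1/L_2)/(d_1/d_2)² = 2025 / (1.51)² = 888.1.

888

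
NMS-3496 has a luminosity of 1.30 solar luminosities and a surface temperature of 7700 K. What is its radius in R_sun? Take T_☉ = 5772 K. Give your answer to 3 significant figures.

0.641 R_sun

R/R_☉ = √(L/L_☉) / (T/T_☉)² = √(1.30) / (1.334)²
       = 1.140 / 1.780 = 0.6407.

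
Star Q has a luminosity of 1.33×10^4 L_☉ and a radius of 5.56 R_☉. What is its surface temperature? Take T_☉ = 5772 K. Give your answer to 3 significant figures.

T/T_☉ = (L/L_☉)^(1/4) / (R/R_☉)^(1/2)
T = 5772 × (1.33×10^4)^(1/4) / √(5.56) = 5772 × 10.74 / 2.358 = 2.629×10^4 K.

2.63×10^4 K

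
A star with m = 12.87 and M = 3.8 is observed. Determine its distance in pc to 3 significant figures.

652 pc

m − M = 5 log₁₀(d/10 pc)
12.87 − (3.8) = 9.07 = 5 log₁₀(d/10)
d = 10 × 10^(9.07/5) = 10 × 10^1.814 = 651.6 pc.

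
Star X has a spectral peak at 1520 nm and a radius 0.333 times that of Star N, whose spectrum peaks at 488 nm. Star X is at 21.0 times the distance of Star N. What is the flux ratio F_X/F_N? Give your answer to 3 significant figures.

Wien's law: T_X/T_N = λ_N/λ_X = 488/1520 = 0.3211.
L_X/L_N = (R_X/R_N)²(T_X/T_N)⁴ = (0.333)²(0.3211)⁴ = 0.001178.
F_X/F_N = (L_X/L_N)/(d_X/d_N)² = 0.001178/(21.0)² = 2.671×10^-6.

2.67×10^-6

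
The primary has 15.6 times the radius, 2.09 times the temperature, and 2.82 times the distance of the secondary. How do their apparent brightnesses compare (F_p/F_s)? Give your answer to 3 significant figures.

L_p/L_s = (R_p/R_s)²(T_p/T_s)⁴ = (15.6)² × (2.09)⁴ = 4643.
F_p/F_s = (L_p/L_s)/(d_p/d_s)² = 4643 / (2.82)² = 583.9.

584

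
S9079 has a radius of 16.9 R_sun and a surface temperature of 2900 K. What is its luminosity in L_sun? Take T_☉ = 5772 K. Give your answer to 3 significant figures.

L/L_☉ = (R/R_☉)² (T/T_☉)⁴ = (16.9)² × (2900/5772)⁴
       = 285.6 × (0.5024)⁴ = 285.6 × 0.06372 = 18.20.

18.2 L_sun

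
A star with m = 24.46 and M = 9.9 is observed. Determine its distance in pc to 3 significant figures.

8.17×10^3 pc

m − M = 5 log₁₀(d/10 pc)
24.46 − (9.9) = 14.56 = 5 log₁₀(d/10)
d = 10 × 10^(14.56/5) = 10 × 10^2.912 = 8166 pc.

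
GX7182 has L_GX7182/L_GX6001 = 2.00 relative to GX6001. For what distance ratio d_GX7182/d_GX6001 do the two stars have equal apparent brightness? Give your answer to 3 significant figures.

1.41

Equal flux requires L_GX7182/d_GX7182² = L_GX6001/d_GX6001², so d_GX7182/d_GX6001 = √(L_GX7182/L_GX6001)
= √(2.00) = 1.414.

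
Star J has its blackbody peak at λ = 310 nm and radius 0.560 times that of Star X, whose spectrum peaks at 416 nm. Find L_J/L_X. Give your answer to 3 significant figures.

Wien's law gives T ∝ 1/λ_max, so T_J/T_X = λ_X/λ_J = 416/310 = 1.342.
Then L ∝ R²T⁴ gives L_J/L_X = (0.560)² × (1.342)⁴ = 0.3136 × 3.243 = 1.017.

1.02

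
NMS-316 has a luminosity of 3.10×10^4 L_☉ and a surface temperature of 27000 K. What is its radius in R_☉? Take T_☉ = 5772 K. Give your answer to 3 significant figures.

R/R_☉ = √(L/L_☉) / (T/T_☉)² = √(3.10×10^4) / (4.678)²
       = 176.1 / 21.88 = 8.046.

8.05 R_☉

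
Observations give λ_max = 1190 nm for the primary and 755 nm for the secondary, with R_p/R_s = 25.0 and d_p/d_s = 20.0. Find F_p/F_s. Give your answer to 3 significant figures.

0.253

Wien's law: T_p/T_s = λ_s/λ_p = 755/1190 = 0.6345.
L_p/L_s = (R_p/R_s)²(T_p/T_s)⁴ = (25.0)²(0.6345)⁴ = 101.3.
F_p/F_s = (L_p/L_s)/(d_p/d_s)² = 101.3/(20.0)² = 0.2532.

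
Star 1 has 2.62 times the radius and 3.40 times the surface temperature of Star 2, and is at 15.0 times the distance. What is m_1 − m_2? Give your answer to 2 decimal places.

-1.53

L_1/L_2 = (2.62)²(3.40)⁴ = 917.3.
F_1/F_2 = (L_1/L_2)/(d_1/d_2)² = 917.3/225.0 = 4.077.
m_1 − m_2 = −2.5 log₁₀(4.077) = -1.53.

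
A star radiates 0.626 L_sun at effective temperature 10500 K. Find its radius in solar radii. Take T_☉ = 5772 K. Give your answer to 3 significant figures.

R/R_☉ = √(L/L_☉) / (T/T_☉)² = √(0.626) / (1.819)²
       = 0.7912 / 3.309 = 0.2391.

0.239 solar radii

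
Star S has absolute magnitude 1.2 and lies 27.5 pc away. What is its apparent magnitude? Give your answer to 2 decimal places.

3.40

m = M + 5 log₁₀(d/10 pc) = 1.2 + 5 log₁₀(27.5/10)
  = 1.2 + 5 × 0.439 = 1.2 + 2.20 = 3.40.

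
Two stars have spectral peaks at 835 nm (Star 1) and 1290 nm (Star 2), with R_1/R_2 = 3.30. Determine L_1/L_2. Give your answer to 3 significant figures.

62.0

Wien's law gives T ∝ 1/λ_max, so T_1/T_2 = λ_2/λ_1 = 1290/835 = 1.545.
Then L ∝ R²T⁴ gives L_1/L_2 = (3.30)² × (1.545)⁴ = 10.89 × 5.697 = 62.04.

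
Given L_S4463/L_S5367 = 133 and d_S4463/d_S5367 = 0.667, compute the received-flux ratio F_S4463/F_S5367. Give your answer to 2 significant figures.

3.0×10^2

F = L/(4πd²), so F_S4463/F_S5367 = (L_S4463/L_S5367) / (d_S4463/d_S5367)²
= 133 / (0.667)² = 133 / 0.4449 = 299.0.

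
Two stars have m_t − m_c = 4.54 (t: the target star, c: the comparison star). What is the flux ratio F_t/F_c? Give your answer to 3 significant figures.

F_t/F_c = 10^(−(m_t − m_c)/2.5) = 10^(-4.54/2.5) = 10^-1.816 = 0.01528.

0.0153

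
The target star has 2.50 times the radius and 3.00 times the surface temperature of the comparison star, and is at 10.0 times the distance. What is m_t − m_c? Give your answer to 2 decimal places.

-1.76

L_t/L_c = (2.50)²(3.00)⁴ = 506.2.
F_t/F_c = (L_t/L_c)/(d_t/d_c)² = 506.2/100.0 = 5.062.
m_t − m_c = −2.5 log₁₀(5.062) = -1.76.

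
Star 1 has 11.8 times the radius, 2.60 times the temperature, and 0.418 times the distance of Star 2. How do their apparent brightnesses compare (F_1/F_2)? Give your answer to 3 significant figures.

3.64×10^4

L_1/L_2 = (R_1/R_2)²(T_1/T_2)⁴ = (11.8)² × (2.60)⁴ = 6363.
F_1/F_2 = (L_1/L_2)/(d_1/d_2)² = 6363 / (0.418)² = 3.642×10^4.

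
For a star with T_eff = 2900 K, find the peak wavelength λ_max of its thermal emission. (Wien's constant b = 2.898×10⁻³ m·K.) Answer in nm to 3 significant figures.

λ_max = b/T = 2.898×10⁻³ / 2900 = 9.99×10^-7 m = 999.3 nm.

999 nm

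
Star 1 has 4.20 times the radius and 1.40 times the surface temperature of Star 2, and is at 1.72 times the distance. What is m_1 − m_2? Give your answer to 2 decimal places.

L_1/L_2 = (4.20)²(1.40)⁴ = 67.77.
F_1/F_2 = (L_1/L_2)/(d_1/d_2)² = 67.77/2.958 = 22.91.
m_1 − m_2 = −2.5 log₁₀(22.91) = -3.40.

-3.40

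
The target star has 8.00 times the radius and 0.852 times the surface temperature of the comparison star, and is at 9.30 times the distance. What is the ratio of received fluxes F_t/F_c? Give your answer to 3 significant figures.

0.390

L_t/L_c = (R_t/R_c)²(T_t/T_c)⁴ = (8.00)² × (0.852)⁴ = 33.72.
F_t/F_c = (L_t/L_c)/(d_t/d_c)² = 33.72 / (9.30)² = 0.3899.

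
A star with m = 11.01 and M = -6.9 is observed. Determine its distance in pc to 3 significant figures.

3.82×10^4 pc

m − M = 5 log₁₀(d/10 pc)
11.01 − (-6.9) = 17.91 = 5 log₁₀(d/10)
d = 10 × 10^(17.91/5) = 10 × 10^3.582 = 3.819×10^4 pc.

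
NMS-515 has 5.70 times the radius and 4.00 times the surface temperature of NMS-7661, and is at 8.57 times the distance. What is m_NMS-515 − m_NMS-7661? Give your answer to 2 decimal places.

L_NMS-515/L_NMS-7661 = (5.70)²(4.00)⁴ = 8317.
F_NMS-515/F_NMS-7661 = (L_NMS-515/L_NMS-7661)/(d_NMS-515/d_NMS-7661)² = 8317/73.44 = 113.2.
m_NMS-515 − m_NMS-7661 = −2.5 log₁₀(113.2) = -5.14.

-5.14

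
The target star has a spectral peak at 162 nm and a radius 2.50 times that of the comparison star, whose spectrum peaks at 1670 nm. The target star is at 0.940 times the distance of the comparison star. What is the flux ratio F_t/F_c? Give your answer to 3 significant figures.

7.99×10^4

Wien's law: T_t/T_c = λ_c/λ_t = 1670/162 = 10.31.
L_t/L_c = (R_t/R_c)²(T_t/T_c)⁴ = (2.50)²(10.31)⁴ = 7.058×10^4.
F_t/F_c = (L_t/L_c)/(d_t/d_c)² = 7.058×10^4/(0.940)² = 7.988×10^4.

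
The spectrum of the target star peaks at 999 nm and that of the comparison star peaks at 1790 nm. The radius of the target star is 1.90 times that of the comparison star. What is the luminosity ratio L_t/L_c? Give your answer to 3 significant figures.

37.2

Wien's law gives T ∝ 1/λ_max, so T_t/T_c = λ_c/λ_t = 1790/999 = 1.792.
Then L ∝ R²T⁴ gives L_t/L_c = (1.90)² × (1.792)⁴ = 3.610 × 10.31 = 37.21.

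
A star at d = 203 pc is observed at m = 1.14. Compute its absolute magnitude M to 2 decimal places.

M = m − 5 log₁₀(d/10 pc) = 1.14 − 5 log₁₀(203/10)
  = 1.14 − 5 × 1.307 = 1.14 − 6.54 = -5.40.

-5.40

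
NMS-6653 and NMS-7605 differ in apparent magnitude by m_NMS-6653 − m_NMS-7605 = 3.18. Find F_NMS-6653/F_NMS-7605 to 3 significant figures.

F_NMS-6653/F_NMS-7605 = 10^(−(m_NMS-6653 − m_NMS-7605)/2.5) = 10^(-3.18/2.5) = 10^-1.272 = 0.05346.

0.0535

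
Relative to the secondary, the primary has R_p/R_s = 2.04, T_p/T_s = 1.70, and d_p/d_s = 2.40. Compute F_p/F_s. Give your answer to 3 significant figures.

6.03

L_p/L_s = (R_p/R_s)²(T_p/T_s)⁴ = (2.04)² × (1.70)⁴ = 34.76.
F_p/F_s = (L_p/L_s)/(d_p/d_s)² = 34.76 / (2.40)² = 6.034.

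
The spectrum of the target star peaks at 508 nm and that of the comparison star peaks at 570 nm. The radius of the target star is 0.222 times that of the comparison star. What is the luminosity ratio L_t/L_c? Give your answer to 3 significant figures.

0.0781

Wien's law gives T ∝ 1/λ_max, so T_t/T_c = λ_c/λ_t = 570/508 = 1.122.
Then L ∝ R²T⁴ gives L_t/L_c = (0.222)² × (1.122)⁴ = 0.04928 × 1.585 = 0.07812.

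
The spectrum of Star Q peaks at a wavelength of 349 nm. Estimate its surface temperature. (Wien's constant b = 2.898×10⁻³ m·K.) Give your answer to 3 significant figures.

T = b/λ_max = 2.898×10⁻³ / (349×10⁻⁹) = 8304 K.

8.30×10^3 K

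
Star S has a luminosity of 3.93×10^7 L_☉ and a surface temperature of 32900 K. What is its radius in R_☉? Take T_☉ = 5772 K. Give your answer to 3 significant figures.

R/R_☉ = √(L/L_☉) / (T/T_☉)² = √(3.93×10^7) / (5.700)²
       = 6269 / 32.49 = 193.0.

193 R_☉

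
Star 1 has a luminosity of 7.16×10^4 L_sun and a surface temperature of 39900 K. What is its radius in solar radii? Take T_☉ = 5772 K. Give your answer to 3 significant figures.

R/R_☉ = √(L/L_☉) / (T/T_☉)² = √(7.16×10^4) / (6.913)²
       = 267.6 / 47.79 = 5.600.

5.60 solar radii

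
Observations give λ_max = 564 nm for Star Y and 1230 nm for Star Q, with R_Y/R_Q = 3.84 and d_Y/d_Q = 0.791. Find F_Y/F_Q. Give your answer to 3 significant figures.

Wien's law: T_Y/T_Q = λ_Q/λ_Y = 1230/564 = 2.181.
L_Y/L_Q = (R_Y/R_Q)²(T_Y/T_Q)⁴ = (3.84)²(2.181)⁴ = 333.6.
F_Y/F_Q = (L_Y/L_Q)/(d_Y/d_Q)² = 333.6/(0.791)² = 533.1.

533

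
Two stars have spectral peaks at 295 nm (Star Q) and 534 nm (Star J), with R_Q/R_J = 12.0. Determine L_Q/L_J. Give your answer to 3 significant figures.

Wien's law gives T ∝ 1/λ_max, so T_Q/T_J = λ_J/λ_Q = 534/295 = 1.810.
Then L ∝ R²T⁴ gives L_Q/L_J = (12.0)² × (1.810)⁴ = 144.0 × 10.74 = 1546.

1.55×10^3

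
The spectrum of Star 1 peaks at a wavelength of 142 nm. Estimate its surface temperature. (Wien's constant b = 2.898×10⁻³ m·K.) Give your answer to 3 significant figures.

T = b/λ_max = 2.898×10⁻³ / (142×10⁻⁹) = 2.041×10^4 K.

2.04×10^4 K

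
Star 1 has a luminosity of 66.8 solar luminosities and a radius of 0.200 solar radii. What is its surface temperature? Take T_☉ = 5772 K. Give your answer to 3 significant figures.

T/T_☉ = (L/L_☉)^(1/4) / (R/R_☉)^(1/2)
T = 5772 × (66.8)^(1/4) / √(0.200) = 5772 × 2.859 / 0.4472 = 3.690×10^4 K.

3.69×10^4 K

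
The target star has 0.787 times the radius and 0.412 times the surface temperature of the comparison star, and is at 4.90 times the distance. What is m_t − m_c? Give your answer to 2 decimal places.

7.82

L_t/L_c = (0.787)²(0.412)⁴ = 0.01785.
F_t/F_c = (L_t/L_c)/(d_t/d_c)² = 0.01785/24.01 = 7.433×10^-4.
m_t − m_c = −2.5 log₁₀(7.433×10^-4) = 7.82.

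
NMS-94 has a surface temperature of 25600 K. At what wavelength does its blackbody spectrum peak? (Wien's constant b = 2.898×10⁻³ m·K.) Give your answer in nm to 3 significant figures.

113 nm

λ_max = b/T = 2.898×10⁻³ / 25600 = 1.13×10^-7 m = 113.2 nm.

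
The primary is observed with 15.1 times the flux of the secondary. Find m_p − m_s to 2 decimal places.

-2.95

m_p − m_s = −2.5 log₁₀(F_p/F_s) = −2.5 log₁₀(15.1) = −2.5 × (1.179) = -2.947.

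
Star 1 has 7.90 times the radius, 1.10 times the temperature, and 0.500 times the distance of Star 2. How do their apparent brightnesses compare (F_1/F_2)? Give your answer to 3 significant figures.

365

L_1/L_2 = (R_1/R_2)²(T_1/T_2)⁴ = (7.90)² × (1.10)⁴ = 91.37.
F_1/F_2 = (L_1/L_2)/(d_1/d_2)² = 91.37 / (0.500)² = 365.5.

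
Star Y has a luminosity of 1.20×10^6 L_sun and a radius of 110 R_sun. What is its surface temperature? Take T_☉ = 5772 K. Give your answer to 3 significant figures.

T/T_☉ = (L/L_☉)^(1/4) / (R/R_☉)^(1/2)
T = 5772 × (1.20×10^6)^(1/4) / √(110) = 5772 × 33.10 / 10.49 = 1.821×10^4 K.

1.82×10^4 K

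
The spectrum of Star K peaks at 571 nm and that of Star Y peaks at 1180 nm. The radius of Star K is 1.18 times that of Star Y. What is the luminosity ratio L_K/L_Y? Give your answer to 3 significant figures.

Wien's law gives T ∝ 1/λ_max, so T_K/T_Y = λ_Y/λ_K = 1180/571 = 2.067.
Then L ∝ R²T⁴ gives L_K/L_Y = (1.18)² × (2.067)⁴ = 1.392 × 18.24 = 25.39.

25.4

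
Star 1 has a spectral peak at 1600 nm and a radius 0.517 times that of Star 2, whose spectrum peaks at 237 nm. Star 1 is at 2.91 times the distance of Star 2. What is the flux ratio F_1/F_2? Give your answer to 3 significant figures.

Wien's law: T_1/T_2 = λ_2/λ_1 = 237/1600 = 0.1481.
L_1/L_2 = (R_1/R_2)²(T_1/T_2)⁴ = (0.517)²(0.1481)⁴ = 1.287×10^-4.
F_1/F_2 = (L_1/L_2)/(d_1/d_2)² = 1.287×10^-4/(2.91)² = 1.520×10^-5.

1.52×10^-5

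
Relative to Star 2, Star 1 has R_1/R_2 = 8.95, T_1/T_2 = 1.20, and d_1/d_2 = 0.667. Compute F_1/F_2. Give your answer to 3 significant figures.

373

L_1/L_2 = (R_1/R_2)²(T_1/T_2)⁴ = (8.95)² × (1.20)⁴ = 166.1.
F_1/F_2 = (L_1/L_2)/(d_1/d_2)² = 166.1 / (0.667)² = 373.4.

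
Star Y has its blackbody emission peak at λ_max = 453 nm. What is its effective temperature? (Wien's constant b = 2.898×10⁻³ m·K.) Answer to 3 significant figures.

T = b/λ_max = 2.898×10⁻³ / (453×10⁻⁹) = 6397 K.

6.40×10^3 K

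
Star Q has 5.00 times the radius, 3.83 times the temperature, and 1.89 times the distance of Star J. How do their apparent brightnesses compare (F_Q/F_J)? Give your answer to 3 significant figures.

L_Q/L_J = (R_Q/R_J)²(T_Q/T_J)⁴ = (5.00)² × (3.83)⁴ = 5379.
F_Q/F_J = (L_Q/L_J)/(d_Q/d_J)² = 5379 / (1.89)² = 1506.

1.51×10^3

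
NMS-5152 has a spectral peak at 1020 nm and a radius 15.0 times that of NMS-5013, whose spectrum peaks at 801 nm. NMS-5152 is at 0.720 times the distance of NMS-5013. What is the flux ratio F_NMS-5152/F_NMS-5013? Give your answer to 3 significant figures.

Wien's law: T_NMS-5152/T_NMS-5013 = λ_NMS-5013/λ_NMS-5152 = 801/1020 = 0.7853.
L_NMS-5152/L_NMS-5013 = (R_NMS-5152/R_NMS-5013)²(T_NMS-5152/T_NMS-5013)⁴ = (15.0)²(0.7853)⁴ = 85.57.
F_NMS-5152/F_NMS-5013 = (L_NMS-5152/L_NMS-5013)/(d_NMS-5152/d_NMS-5013)² = 85.57/(0.720)² = 165.1.

165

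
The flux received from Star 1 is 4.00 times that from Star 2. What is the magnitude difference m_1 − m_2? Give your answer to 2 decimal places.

-1.51

m_1 − m_2 = −2.5 log₁₀(F_1/F_2) = −2.5 log₁₀(4.00) = −2.5 × (0.602) = -1.505.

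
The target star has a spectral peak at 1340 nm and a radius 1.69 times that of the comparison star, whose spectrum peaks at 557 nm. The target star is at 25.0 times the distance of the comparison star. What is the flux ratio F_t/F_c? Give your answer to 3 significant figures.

Wien's law: T_t/T_c = λ_c/λ_t = 557/1340 = 0.4157.
L_t/L_c = (R_t/R_c)²(T_t/T_c)⁴ = (1.69)²(0.4157)⁴ = 0.08527.
F_t/F_c = (L_t/L_c)/(d_t/d_c)² = 0.08527/(25.0)² = 1.364×10^-4.

1.36×10^-4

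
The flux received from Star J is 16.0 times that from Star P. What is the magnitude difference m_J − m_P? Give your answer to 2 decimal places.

m_J − m_P = −2.5 log₁₀(F_J/F_P) = −2.5 log₁₀(16.0) = −2.5 × (1.204) = -3.010.

-3.01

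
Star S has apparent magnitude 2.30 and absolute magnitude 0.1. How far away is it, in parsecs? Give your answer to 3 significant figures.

27.5 pc

m − M = 5 log₁₀(d/10 pc)
2.30 − (0.1) = 2.20 = 5 log₁₀(d/10)
d = 10 × 10^(2.20/5) = 10 × 10^0.440 = 27.54 pc.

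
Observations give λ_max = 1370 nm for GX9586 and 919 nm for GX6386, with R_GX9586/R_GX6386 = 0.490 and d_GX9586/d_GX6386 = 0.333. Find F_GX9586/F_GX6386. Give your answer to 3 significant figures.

0.438

Wien's law: T_GX9586/T_GX6386 = λ_GX6386/λ_GX9586 = 919/1370 = 0.6708.
L_GX9586/L_GX6386 = (R_GX9586/R_GX6386)²(T_GX9586/T_GX6386)⁴ = (0.490)²(0.6708)⁴ = 0.04862.
F_GX9586/F_GX6386 = (L_GX9586/L_GX6386)/(d_GX9586/d_GX6386)² = 0.04862/(0.333)² = 0.4384.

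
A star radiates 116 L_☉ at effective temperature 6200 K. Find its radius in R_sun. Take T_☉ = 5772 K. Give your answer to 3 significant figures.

9.33 R_sun

R/R_☉ = √(L/L_☉) / (T/T_☉)² = √(116) / (1.074)²
       = 10.77 / 1.154 = 9.335.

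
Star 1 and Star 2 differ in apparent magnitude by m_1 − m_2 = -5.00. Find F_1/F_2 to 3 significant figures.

F_1/F_2 = 10^(−(m_1 − m_2)/2.5) = 10^(5.00/2.5) = 10^2.000 = 100.0.

100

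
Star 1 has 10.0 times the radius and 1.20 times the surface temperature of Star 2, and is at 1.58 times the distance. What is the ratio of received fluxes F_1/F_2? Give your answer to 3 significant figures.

83.1

L_1/L_2 = (R_1/R_2)²(T_1/T_2)⁴ = (10.0)² × (1.20)⁴ = 207.4.
F_1/F_2 = (L_1/L_2)/(d_1/d_2)² = 207.4 / (1.58)² = 83.06.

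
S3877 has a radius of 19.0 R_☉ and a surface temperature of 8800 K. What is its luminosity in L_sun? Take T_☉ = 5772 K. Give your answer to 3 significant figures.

L/L_☉ = (R/R_☉)² (T/T_☉)⁴ = (19.0)² × (8800/5772)⁴
       = 361.0 × (1.525)⁴ = 361.0 × 5.403 = 1950.

1.95×10^3 L_sun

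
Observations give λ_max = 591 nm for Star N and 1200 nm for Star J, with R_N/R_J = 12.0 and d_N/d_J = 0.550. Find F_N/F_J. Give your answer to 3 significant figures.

8.09×10^3

Wien's law: T_N/T_J = λ_J/λ_N = 1200/591 = 2.030.
L_N/L_J = (R_N/R_J)²(T_N/T_J)⁴ = (12.0)²(2.030)⁴ = 2448.
F_N/F_J = (L_N/L_J)/(d_N/d_J)² = 2448/(0.550)² = 8091.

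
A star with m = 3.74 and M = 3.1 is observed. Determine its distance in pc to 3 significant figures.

13.4 pc

m − M = 5 log₁₀(d/10 pc)
3.74 − (3.1) = 0.64 = 5 log₁₀(d/10)
d = 10 × 10^(0.64/5) = 10 × 10^0.128 = 13.43 pc.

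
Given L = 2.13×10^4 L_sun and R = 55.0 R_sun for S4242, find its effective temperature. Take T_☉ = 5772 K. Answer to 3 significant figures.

9.40×10^3 K

T/T_☉ = (L/L_☉)^(1/4) / (R/R_☉)^(1/2)
T = 5772 × (2.13×10^4)^(1/4) / √(55.0) = 5772 × 12.08 / 7.416 = 9402 K.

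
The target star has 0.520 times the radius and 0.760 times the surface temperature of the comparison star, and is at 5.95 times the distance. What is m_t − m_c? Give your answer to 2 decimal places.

6.48

L_t/L_c = (0.520)²(0.760)⁴ = 0.09021.
F_t/F_c = (L_t/L_c)/(d_t/d_c)² = 0.09021/35.40 = 0.002548.
m_t − m_c = −2.5 log₁₀(0.002548) = 6.48.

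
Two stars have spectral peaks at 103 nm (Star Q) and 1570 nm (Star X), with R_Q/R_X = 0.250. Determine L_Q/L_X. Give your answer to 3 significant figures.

3.37×10^3

Wien's law gives T ∝ 1/λ_max, so T_Q/T_X = λ_X/λ_Q = 1570/103 = 15.24.
Then L ∝ R²T⁴ gives L_Q/L_X = (0.250)² × (15.24)⁴ = 0.06250 × 5.398×10^4 = 3374.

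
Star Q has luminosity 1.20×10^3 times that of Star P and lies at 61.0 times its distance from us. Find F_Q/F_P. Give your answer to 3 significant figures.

F = L/(4πd²), so F_Q/F_P = (L_Q/L_P) / (d_Q/d_P)²
= 1.20×10^3 / (61.0)² = 1.20×10^3 / 3721 = 0.3225.

0.322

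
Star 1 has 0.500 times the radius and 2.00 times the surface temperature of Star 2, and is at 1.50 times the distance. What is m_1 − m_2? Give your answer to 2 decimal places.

L_1/L_2 = (0.500)²(2.00)⁴ = 4.000.
F_1/F_2 = (L_1/L_2)/(d_1/d_2)² = 4.000/2.250 = 1.778.
m_1 − m_2 = −2.5 log₁₀(1.778) = -0.62.

-0.62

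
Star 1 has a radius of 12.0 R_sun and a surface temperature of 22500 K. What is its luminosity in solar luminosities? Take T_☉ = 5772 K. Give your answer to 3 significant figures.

L/L_☉ = (R/R_☉)² (T/T_☉)⁴ = (12.0)² × (22500/5772)⁴
       = 144.0 × (3.898)⁴ = 144.0 × 230.9 = 3.325×10^4.

3.32×10^4 solar luminosities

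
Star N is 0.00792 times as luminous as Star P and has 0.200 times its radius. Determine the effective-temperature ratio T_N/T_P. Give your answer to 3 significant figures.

L ∝ R²T⁴ gives T ∝ (L/R²)^(1/4), so
T_N/T_P = (0.00792 / 0.200²)^(1/4) = (0.1980)^(1/4) = 0.6671.

0.667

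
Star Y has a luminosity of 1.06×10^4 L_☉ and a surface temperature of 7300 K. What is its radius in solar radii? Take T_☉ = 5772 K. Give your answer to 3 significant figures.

R/R_☉ = √(L/L_☉) / (T/T_☉)² = √(1.06×10^4) / (1.265)²
       = 103.0 / 1.600 = 64.37.

64.4 solar radii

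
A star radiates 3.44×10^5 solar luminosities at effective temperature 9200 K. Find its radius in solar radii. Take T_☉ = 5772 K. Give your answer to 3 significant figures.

231 solar radii

R/R_☉ = √(L/L_☉) / (T/T_☉)² = √(3.44×10^5) / (1.594)²
       = 586.5 / 2.541 = 230.9.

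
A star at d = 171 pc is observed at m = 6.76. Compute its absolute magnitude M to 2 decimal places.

0.60

M = m − 5 log₁₀(d/10 pc) = 6.76 − 5 log₁₀(171/10)
  = 6.76 − 5 × 1.233 = 6.76 − 6.16 = 0.60.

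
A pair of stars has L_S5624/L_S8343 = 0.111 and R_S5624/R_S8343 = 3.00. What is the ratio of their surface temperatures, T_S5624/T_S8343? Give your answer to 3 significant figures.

0.333

L ∝ R²T⁴ gives T ∝ (L/R²)^(1/4), so
T_S5624/T_S8343 = (0.111 / 3.00²)^(1/4) = (0.01233)^(1/4) = 0.3332.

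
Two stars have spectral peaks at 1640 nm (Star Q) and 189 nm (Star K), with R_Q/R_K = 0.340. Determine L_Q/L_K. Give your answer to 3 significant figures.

2.04×10^-5

Wien's law gives T ∝ 1/λ_max, so T_Q/T_K = λ_K/λ_Q = 189/1640 = 0.1152.
Then L ∝ R²T⁴ gives L_Q/L_K = (0.340)² × (0.1152)⁴ = 0.1156 × 1.764×10^-4 = 2.039×10^-5.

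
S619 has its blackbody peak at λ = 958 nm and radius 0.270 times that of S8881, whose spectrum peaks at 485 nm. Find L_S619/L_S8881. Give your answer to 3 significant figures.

0.00479

Wien's law gives T ∝ 1/λ_max, so T_S619/T_S8881 = λ_S8881/λ_S619 = 485/958 = 0.5063.
Then L ∝ R²T⁴ gives L_S619/L_S8881 = (0.270)² × (0.5063)⁴ = 0.07290 × 0.06569 = 0.004789.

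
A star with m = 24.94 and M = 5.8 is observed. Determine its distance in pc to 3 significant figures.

m − M = 5 log₁₀(d/10 pc)
24.94 − (5.8) = 19.14 = 5 log₁₀(d/10)
d = 10 × 10^(19.14/5) = 10 × 10^3.828 = 6.730×10^4 pc.

6.73×10^4 pc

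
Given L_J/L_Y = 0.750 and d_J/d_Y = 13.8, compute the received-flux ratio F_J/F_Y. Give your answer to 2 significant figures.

0.0039

F = L/(4πd²), so F_J/F_Y = (L_J/L_Y) / (d_J/d_Y)²
= 0.750 / (13.8)² = 0.750 / 190.4 = 0.003938.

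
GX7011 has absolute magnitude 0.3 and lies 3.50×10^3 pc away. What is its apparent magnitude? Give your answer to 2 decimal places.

m = M + 5 log₁₀(d/10 pc) = 0.3 + 5 log₁₀(3.50×10^3/10)
  = 0.3 + 5 × 2.544 = 0.3 + 12.72 = 13.02.

13.02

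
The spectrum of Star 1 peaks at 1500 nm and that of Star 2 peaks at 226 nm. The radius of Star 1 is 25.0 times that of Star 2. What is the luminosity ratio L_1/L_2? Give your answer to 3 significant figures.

Wien's law gives T ∝ 1/λ_max, so T_1/T_2 = λ_2/λ_1 = 226/1500 = 0.1507.
Then L ∝ R²T⁴ gives L_1/L_2 = (25.0)² × (0.1507)⁴ = 625.0 × 5.153×10^-4 = 0.3221.

0.322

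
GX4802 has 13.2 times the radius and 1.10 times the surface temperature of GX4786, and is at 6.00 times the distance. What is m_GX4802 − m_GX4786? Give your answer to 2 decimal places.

-2.13

L_GX4802/L_GX4786 = (13.2)²(1.10)⁴ = 255.1.
F_GX4802/F_GX4786 = (L_GX4802/L_GX4786)/(d_GX4802/d_GX4786)² = 255.1/36.00 = 7.086.
m_GX4802 − m_GX4786 = −2.5 log₁₀(7.086) = -2.13.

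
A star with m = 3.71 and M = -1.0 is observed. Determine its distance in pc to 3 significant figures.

87.5 pc

m − M = 5 log₁₀(d/10 pc)
3.71 − (-1.0) = 4.71 = 5 log₁₀(d/10)
d = 10 × 10^(4.71/5) = 10 × 10^0.942 = 87.50 pc.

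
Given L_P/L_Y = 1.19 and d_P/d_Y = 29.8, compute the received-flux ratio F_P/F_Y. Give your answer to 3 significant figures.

0.00134

F = L/(4πd²), so F_P/F_Y = (L_P/L_Y) / (d_P/d_Y)²
= 1.19 / (29.8)² = 1.19 / 888.0 = 0.001340.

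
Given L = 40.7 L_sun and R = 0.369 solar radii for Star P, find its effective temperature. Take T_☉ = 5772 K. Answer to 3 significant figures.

T/T_☉ = (L/L_☉)^(1/4) / (R/R_☉)^(1/2)
T = 5772 × (40.7)^(1/4) / √(0.369) = 5772 × 2.526 / 0.6075 = 2.400×10^4 K.

2.40×10^4 K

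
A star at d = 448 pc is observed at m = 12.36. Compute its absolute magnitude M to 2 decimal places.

M = m − 5 log₁₀(d/10 pc) = 12.36 − 5 log₁₀(448/10)
  = 12.36 − 5 × 1.651 = 12.36 − 8.26 = 4.10.

4.10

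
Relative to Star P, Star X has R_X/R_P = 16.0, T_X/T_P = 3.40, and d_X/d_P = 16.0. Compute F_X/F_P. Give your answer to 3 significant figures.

134

L_X/L_P = (R_X/R_P)²(T_X/T_P)⁴ = (16.0)² × (3.40)⁴ = 3.421×10^4.
F_X/F_P = (L_X/L_P)/(d_X/d_P)² = 3.421×10^4 / (16.0)² = 133.6.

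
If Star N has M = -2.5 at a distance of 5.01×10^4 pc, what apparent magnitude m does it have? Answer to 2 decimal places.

m = M + 5 log₁₀(d/10 pc) = -2.5 + 5 log₁₀(5.01×10^4/10)
  = -2.5 + 5 × 3.700 = -2.5 + 18.50 = 16.00.

16.00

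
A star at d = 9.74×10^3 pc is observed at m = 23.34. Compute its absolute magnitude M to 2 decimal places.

8.40

M = m − 5 log₁₀(d/10 pc) = 23.34 − 5 log₁₀(9.74×10^3/10)
  = 23.34 − 5 × 2.989 = 23.34 − 14.94 = 8.40.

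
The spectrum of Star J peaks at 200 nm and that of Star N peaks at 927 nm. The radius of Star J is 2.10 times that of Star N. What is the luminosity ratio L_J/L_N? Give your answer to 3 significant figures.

2.04×10^3

Wien's law gives T ∝ 1/λ_max, so T_J/T_N = λ_N/λ_J = 927/200 = 4.635.
Then L ∝ R²T⁴ gives L_J/L_N = (2.10)² × (4.635)⁴ = 4.410 × 461.5 = 2035.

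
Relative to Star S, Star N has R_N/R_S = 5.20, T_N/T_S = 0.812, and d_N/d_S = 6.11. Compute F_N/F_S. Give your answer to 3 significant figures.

0.315

L_N/L_S = (R_N/R_S)²(T_N/T_S)⁴ = (5.20)² × (0.812)⁴ = 11.76.
F_N/F_S = (L_N/L_S)/(d_N/d_S)² = 11.76 / (6.11)² = 0.3149.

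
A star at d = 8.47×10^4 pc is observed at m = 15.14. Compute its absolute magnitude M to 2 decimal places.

M = m − 5 log₁₀(d/10 pc) = 15.14 − 5 log₁₀(8.47×10^4/10)
  = 15.14 − 5 × 3.928 = 15.14 − 19.64 = -4.50.

-4.50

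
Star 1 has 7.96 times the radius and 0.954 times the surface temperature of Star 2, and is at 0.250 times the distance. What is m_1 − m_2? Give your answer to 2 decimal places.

L_1/L_2 = (7.96)²(0.954)⁴ = 52.48.
F_1/F_2 = (L_1/L_2)/(d_1/d_2)² = 52.48/0.06250 = 839.7.
m_1 − m_2 = −2.5 log₁₀(839.7) = -7.31.

-7.31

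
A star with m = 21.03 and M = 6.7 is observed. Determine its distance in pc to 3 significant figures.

m − M = 5 log₁₀(d/10 pc)
21.03 − (6.7) = 14.33 = 5 log₁₀(d/10)
d = 10 × 10^(14.33/5) = 10 × 10^2.866 = 7345 pc.

7.35×10^3 pc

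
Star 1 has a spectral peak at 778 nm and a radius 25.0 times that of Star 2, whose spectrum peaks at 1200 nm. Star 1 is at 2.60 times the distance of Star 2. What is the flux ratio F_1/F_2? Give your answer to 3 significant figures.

Wien's law: T_1/T_2 = λ_2/λ_1 = 1200/778 = 1.542.
L_1/L_2 = (R_1/R_2)²(T_1/T_2)⁴ = (25.0)²(1.542)⁴ = 3537.
F_1/F_2 = (L_1/L_2)/(d_1/d_2)² = 3537/(2.60)² = 523.3.

523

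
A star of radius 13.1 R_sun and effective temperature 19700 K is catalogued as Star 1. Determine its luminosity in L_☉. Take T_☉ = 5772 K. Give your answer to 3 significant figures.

2.33×10^4 L_☉

L/L_☉ = (R/R_☉)² (T/T_☉)⁴ = (13.1)² × (19700/5772)⁴
       = 171.6 × (3.413)⁴ = 171.6 × 135.7 = 2.329×10^4.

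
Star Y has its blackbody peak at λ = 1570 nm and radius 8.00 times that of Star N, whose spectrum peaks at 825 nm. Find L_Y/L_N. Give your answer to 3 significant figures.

Wien's law gives T ∝ 1/λ_max, so T_Y/T_N = λ_N/λ_Y = 825/1570 = 0.5255.
Then L ∝ R²T⁴ gives L_Y/L_N = (8.00)² × (0.5255)⁴ = 64.00 × 0.07625 = 4.880.

4.88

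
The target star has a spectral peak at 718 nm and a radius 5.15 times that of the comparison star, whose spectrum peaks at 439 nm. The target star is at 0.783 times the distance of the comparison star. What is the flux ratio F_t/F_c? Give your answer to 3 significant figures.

6.05

Wien's law: T_t/T_c = λ_c/λ_t = 439/718 = 0.6114.
L_t/L_c = (R_t/R_c)²(T_t/T_c)⁴ = (5.15)²(0.6114)⁴ = 3.707.
F_t/F_c = (L_t/L_c)/(d_t/d_c)² = 3.707/(0.783)² = 6.046.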